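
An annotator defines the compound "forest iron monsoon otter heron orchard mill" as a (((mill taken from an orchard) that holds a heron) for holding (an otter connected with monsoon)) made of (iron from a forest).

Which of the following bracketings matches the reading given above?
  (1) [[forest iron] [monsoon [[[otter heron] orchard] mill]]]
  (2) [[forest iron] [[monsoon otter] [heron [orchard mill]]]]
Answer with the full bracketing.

The paraphrase's head is the "mill" part ("monsoon otter heron orchard mill"); its modifier is "forest iron".
That top-level split, carried through the inner groups, gives [[forest iron] [[monsoon otter] [heron [orchard mill]]]].

[[forest iron] [[monsoon otter] [heron [orchard mill]]]]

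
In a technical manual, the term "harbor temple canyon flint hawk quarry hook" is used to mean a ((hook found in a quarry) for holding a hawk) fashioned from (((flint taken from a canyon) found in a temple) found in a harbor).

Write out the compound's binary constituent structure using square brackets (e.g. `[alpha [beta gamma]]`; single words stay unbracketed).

The outermost head in the paraphrase is "hook" (specifically "hawk quarry hook"), modified by "harbor temple canyon flint".
"harbor temple canyon flint" → head "flint" (specifically "temple canyon flint"), modifier "harbor".
"temple canyon flint" → head "flint" (specifically "canyon flint"), modifier "temple".
"canyon flint" → head "flint", modifier "canyon".
"hawk quarry hook" → head "hook" (specifically "quarry hook"), modifier "hawk".
"quarry hook" → head "hook", modifier "quarry".
Assembled: [[harbor [temple [canyon flint]]] [hawk [quarry hook]]].

[[harbor [temple [canyon flint]]] [hawk [quarry hook]]]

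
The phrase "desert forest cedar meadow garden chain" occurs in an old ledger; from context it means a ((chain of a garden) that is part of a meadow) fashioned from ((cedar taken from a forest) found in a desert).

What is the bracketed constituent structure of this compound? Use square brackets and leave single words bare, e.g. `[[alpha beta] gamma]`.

Overall it is a kind of chain (specifically "meadow garden chain"); the modifier is "desert forest cedar".
"desert forest cedar" → head "cedar" (specifically "forest cedar"), modifier "desert".
"forest cedar" → head "cedar", modifier "forest".
"meadow garden chain" → head "chain" (specifically "garden chain"), modifier "meadow".
"garden chain" → head "chain", modifier "garden".
So the structure is [[desert [forest cedar]] [meadow [garden chain]]].

[[desert [forest cedar]] [meadow [garden chain]]]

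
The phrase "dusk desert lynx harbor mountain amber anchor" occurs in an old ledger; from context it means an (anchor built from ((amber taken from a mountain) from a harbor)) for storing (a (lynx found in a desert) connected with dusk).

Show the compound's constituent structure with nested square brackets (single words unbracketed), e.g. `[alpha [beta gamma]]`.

[[dusk [desert lynx]] [[harbor [mountain amber]] anchor]]

At the top level: head "anchor" (specifically "harbor mountain amber anchor"); modifier "dusk desert lynx".
Within "dusk desert lynx", the head is "lynx" (specifically "desert lynx") and the modifier is "dusk".
Within "desert lynx", the head is "lynx" and the modifier is "desert".
Within "harbor mountain amber anchor", the head is "anchor" and the modifier is "harbor mountain amber".
Within "harbor mountain amber", the head is "amber" (specifically "mountain amber") and the modifier is "harbor".
Within "mountain amber", the head is "amber" and the modifier is "mountain".
So the structure is [[dusk [desert lynx]] [[harbor [mountain amber]] anchor]].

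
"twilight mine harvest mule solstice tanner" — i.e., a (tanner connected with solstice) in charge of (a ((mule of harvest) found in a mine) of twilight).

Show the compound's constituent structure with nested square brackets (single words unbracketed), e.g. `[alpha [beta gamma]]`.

Overall it is a kind of tanner (specifically "solstice tanner"); the modifier is "twilight mine harvest mule".
Inside "twilight mine harvest mule": head "mule" (specifically "mine harvest mule"), modifier "twilight".
Inside "mine harvest mule": head "mule" (specifically "harvest mule"), modifier "mine".
Inside "harvest mule": head "mule", modifier "harvest".
Inside "solstice tanner": head "tanner", modifier "solstice".
So the structure is [[twilight [mine [harvest mule]]] [solstice tanner]].

[[twilight [mine [harvest mule]]] [solstice tanner]]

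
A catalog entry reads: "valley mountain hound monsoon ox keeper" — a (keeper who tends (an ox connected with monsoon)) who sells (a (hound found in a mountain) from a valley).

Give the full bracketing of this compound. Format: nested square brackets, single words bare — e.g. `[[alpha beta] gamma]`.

[[valley [mountain hound]] [[monsoon ox] keeper]]

The outermost head in the paraphrase is "keeper" (specifically "monsoon ox keeper"), modified by "valley mountain hound".
Within "valley mountain hound", the head is "hound" (specifically "mountain hound") and the modifier is "valley".
Within "mountain hound", the head is "hound" and the modifier is "mountain".
Within "monsoon ox keeper", the head is "keeper" and the modifier is "monsoon ox".
Within "monsoon ox", the head is "ox" and the modifier is "monsoon".
Putting it together: [[valley [mountain hound]] [[monsoon ox] keeper]].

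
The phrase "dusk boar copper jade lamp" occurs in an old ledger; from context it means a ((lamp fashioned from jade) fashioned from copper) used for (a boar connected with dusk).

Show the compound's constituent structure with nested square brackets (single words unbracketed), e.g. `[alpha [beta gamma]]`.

[[dusk boar] [copper [jade lamp]]]

Whole compound: head "lamp" (specifically "copper jade lamp"), modifier "dusk boar".
"dusk boar" → head "boar", modifier "dusk".
"copper jade lamp" → head "lamp" (specifically "jade lamp"), modifier "copper".
"jade lamp" → head "lamp", modifier "jade".
Putting it together: [[dusk boar] [copper [jade lamp]]].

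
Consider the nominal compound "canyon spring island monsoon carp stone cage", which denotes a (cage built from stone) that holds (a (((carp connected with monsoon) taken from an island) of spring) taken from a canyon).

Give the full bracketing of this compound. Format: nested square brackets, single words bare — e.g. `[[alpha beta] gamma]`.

The outermost head in the paraphrase is "cage" (specifically "stone cage"), modified by "canyon spring island monsoon carp".
"canyon spring island monsoon carp" → head "carp" (specifically "spring island monsoon carp"), modifier "canyon".
"spring island monsoon carp" → head "carp" (specifically "island monsoon carp"), modifier "spring".
"island monsoon carp" → head "carp" (specifically "monsoon carp"), modifier "island".
"monsoon carp" → head "carp", modifier "monsoon".
"stone cage" → head "cage", modifier "stone".
Assembled: [[canyon [spring [island [monsoon carp]]]] [stone cage]].

[[canyon [spring [island [monsoon carp]]]] [stone cage]]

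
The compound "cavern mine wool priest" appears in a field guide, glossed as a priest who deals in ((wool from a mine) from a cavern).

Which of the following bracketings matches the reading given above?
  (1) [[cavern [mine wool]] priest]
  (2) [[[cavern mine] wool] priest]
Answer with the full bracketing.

The paraphrase's head is the "priest" part ("priest"); its modifier is "cavern mine wool".
That top-level split, carried through the inner groups, gives [[cavern [mine wool]] priest].

[[cavern [mine wool]] priest]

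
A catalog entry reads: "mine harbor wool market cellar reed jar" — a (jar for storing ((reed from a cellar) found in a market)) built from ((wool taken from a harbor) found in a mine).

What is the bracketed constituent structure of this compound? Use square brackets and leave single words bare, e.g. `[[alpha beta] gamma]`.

[[mine [harbor wool]] [[market [cellar reed]] jar]]

Overall it is a kind of jar (specifically "market cellar reed jar"); the modifier is "mine harbor wool".
"mine harbor wool" → head "wool" (specifically "harbor wool"), modifier "mine".
"harbor wool" → head "wool", modifier "harbor".
"market cellar reed jar" → head "jar", modifier "market cellar reed".
"market cellar reed" → head "reed" (specifically "cellar reed"), modifier "market".
"cellar reed" → head "reed", modifier "cellar".
Assembled: [[mine [harbor wool]] [[market [cellar reed]] jar]].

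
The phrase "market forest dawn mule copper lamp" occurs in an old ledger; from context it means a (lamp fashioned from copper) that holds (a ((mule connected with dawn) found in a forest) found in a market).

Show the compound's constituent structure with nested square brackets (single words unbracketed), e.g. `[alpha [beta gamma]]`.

Overall it is a kind of lamp (specifically "copper lamp"); the modifier is "market forest dawn mule".
Inside "market forest dawn mule": head "mule" (specifically "forest dawn mule"), modifier "market".
Inside "forest dawn mule": head "mule" (specifically "dawn mule"), modifier "forest".
Inside "dawn mule": head "mule", modifier "dawn".
Inside "copper lamp": head "lamp", modifier "copper".
Assembled: [[market [forest [dawn mule]]] [copper lamp]].

[[market [forest [dawn mule]]] [copper lamp]]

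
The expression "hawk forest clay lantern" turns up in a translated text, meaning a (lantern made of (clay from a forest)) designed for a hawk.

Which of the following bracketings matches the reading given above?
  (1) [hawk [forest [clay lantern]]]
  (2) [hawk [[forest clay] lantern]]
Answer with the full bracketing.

The paraphrase's head is the "lantern" part ("forest clay lantern"); its modifier is "hawk".
That top-level split, carried through the inner groups, gives [hawk [[forest clay] lantern]].

[hawk [[forest clay] lantern]]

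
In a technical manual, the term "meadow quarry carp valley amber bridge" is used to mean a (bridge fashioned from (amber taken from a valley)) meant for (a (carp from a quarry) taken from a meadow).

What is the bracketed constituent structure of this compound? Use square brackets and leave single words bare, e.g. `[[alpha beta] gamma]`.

[[meadow [quarry carp]] [[valley amber] bridge]]

Overall it is a kind of bridge (specifically "valley amber bridge"); the modifier is "meadow quarry carp".
"meadow quarry carp" → head "carp" (specifically "quarry carp"), modifier "meadow".
"quarry carp" → head "carp", modifier "quarry".
"valley amber bridge" → head "bridge", modifier "valley amber".
"valley amber" → head "amber", modifier "valley".
Assembled: [[meadow [quarry carp]] [[valley amber] bridge]].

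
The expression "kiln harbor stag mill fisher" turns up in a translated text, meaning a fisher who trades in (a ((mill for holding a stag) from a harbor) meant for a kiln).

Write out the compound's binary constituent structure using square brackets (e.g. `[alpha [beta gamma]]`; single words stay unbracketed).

Overall it is a kind of fisher; the modifier is "kiln harbor stag mill".
"kiln harbor stag mill" → head "mill" (specifically "harbor stag mill"), modifier "kiln".
"harbor stag mill" → head "mill" (specifically "stag mill"), modifier "harbor".
"stag mill" → head "mill", modifier "stag".
So the structure is [[kiln [harbor [stag mill]]] fisher].

[[kiln [harbor [stag mill]]] fisher]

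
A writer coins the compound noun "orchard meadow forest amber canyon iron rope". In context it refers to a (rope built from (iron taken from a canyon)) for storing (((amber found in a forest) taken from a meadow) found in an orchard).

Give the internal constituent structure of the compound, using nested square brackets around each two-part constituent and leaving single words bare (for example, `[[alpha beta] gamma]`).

Whole compound: head "rope" (specifically "canyon iron rope"), modifier "orchard meadow forest amber".
Within "orchard meadow forest amber", the head is "amber" (specifically "meadow forest amber") and the modifier is "orchard".
Within "meadow forest amber", the head is "amber" (specifically "forest amber") and the modifier is "meadow".
Within "forest amber", the head is "amber" and the modifier is "forest".
Within "canyon iron rope", the head is "rope" and the modifier is "canyon iron".
Within "canyon iron", the head is "iron" and the modifier is "canyon".
Putting it together: [[orchard [meadow [forest amber]]] [[canyon iron] rope]].

[[orchard [meadow [forest amber]]] [[canyon iron] rope]]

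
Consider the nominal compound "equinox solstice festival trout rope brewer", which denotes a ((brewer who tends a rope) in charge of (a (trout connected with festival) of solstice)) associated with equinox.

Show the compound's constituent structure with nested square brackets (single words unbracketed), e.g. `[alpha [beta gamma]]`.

[equinox [[solstice [festival trout]] [rope brewer]]]

At the top level: head "brewer" (specifically "solstice festival trout rope brewer"); modifier "equinox".
"solstice festival trout rope brewer" → head "brewer" (specifically "rope brewer"), modifier "solstice festival trout".
"solstice festival trout" → head "trout" (specifically "festival trout"), modifier "solstice".
"festival trout" → head "trout", modifier "festival".
"rope brewer" → head "brewer", modifier "rope".
Putting it together: [equinox [[solstice [festival trout]] [rope brewer]]].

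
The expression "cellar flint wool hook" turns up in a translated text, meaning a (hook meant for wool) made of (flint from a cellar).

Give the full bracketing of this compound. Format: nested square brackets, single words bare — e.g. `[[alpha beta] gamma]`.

[[cellar flint] [wool hook]]

Overall it is a kind of hook (specifically "wool hook"); the modifier is "cellar flint".
"cellar flint" → head "flint", modifier "cellar".
"wool hook" → head "hook", modifier "wool".
Putting it together: [[cellar flint] [wool hook]].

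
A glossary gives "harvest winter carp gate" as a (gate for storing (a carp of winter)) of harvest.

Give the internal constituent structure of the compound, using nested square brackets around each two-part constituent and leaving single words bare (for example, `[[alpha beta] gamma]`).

Whole compound: head "gate" (specifically "winter carp gate"), modifier "harvest".
Inside "winter carp gate": head "gate", modifier "winter carp".
Inside "winter carp": head "carp", modifier "winter".
So the structure is [harvest [[winter carp] gate]].

[harvest [[winter carp] gate]]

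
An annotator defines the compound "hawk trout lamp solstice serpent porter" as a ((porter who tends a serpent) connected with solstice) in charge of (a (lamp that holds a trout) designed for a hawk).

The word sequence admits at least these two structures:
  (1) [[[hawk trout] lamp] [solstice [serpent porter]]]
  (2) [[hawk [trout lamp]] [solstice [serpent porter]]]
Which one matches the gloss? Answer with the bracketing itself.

[[hawk [trout lamp]] [solstice [serpent porter]]]

The paraphrase's head is the "porter" part ("solstice serpent porter"); its modifier is "hawk trout lamp".
That top-level split, carried through the inner groups, gives [[hawk [trout lamp]] [solstice [serpent porter]]].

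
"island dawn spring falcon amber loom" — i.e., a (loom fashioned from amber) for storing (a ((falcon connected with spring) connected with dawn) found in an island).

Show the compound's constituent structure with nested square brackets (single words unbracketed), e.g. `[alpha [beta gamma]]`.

The outermost head in the paraphrase is "loom" (specifically "amber loom"), modified by "island dawn spring falcon".
Inside "island dawn spring falcon": head "falcon" (specifically "dawn spring falcon"), modifier "island".
Inside "dawn spring falcon": head "falcon" (specifically "spring falcon"), modifier "dawn".
Inside "spring falcon": head "falcon", modifier "spring".
Inside "amber loom": head "loom", modifier "amber".
So the structure is [[island [dawn [spring falcon]]] [amber loom]].

[[island [dawn [spring falcon]]] [amber loom]]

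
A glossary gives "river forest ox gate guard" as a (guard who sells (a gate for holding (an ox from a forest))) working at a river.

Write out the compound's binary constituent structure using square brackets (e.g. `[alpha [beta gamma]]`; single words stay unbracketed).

At the top level: head "guard" (specifically "forest ox gate guard"); modifier "river".
"forest ox gate guard" → head "guard", modifier "forest ox gate".
"forest ox gate" → head "gate", modifier "forest ox".
"forest ox" → head "ox", modifier "forest".
So the structure is [river [[[forest ox] gate] guard]].

[river [[[forest ox] gate] guard]]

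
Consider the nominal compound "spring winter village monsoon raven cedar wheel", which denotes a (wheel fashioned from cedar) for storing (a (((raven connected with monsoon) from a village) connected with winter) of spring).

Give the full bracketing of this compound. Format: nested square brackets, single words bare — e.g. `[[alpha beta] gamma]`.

[[spring [winter [village [monsoon raven]]]] [cedar wheel]]

Overall it is a kind of wheel (specifically "cedar wheel"); the modifier is "spring winter village monsoon raven".
Within "spring winter village monsoon raven", the head is "raven" (specifically "winter village monsoon raven") and the modifier is "spring".
Within "winter village monsoon raven", the head is "raven" (specifically "village monsoon raven") and the modifier is "winter".
Within "village monsoon raven", the head is "raven" (specifically "monsoon raven") and the modifier is "village".
Within "monsoon raven", the head is "raven" and the modifier is "monsoon".
Within "cedar wheel", the head is "wheel" and the modifier is "cedar".
Assembled: [[spring [winter [village [monsoon raven]]]] [cedar wheel]].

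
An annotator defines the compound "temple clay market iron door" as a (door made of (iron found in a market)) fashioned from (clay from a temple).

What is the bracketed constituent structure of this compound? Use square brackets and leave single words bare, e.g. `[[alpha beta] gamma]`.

Whole compound: head "door" (specifically "market iron door"), modifier "temple clay".
Inside "temple clay": head "clay", modifier "temple".
Inside "market iron door": head "door", modifier "market iron".
Inside "market iron": head "iron", modifier "market".
Assembled: [[temple clay] [[market iron] door]].

[[temple clay] [[market iron] door]]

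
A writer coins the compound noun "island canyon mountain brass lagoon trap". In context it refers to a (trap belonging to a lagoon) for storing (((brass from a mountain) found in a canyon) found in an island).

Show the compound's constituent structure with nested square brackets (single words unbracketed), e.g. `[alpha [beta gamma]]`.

[[island [canyon [mountain brass]]] [lagoon trap]]

The outermost head in the paraphrase is "trap" (specifically "lagoon trap"), modified by "island canyon mountain brass".
"island canyon mountain brass" → head "brass" (specifically "canyon mountain brass"), modifier "island".
"canyon mountain brass" → head "brass" (specifically "mountain brass"), modifier "canyon".
"mountain brass" → head "brass", modifier "mountain".
"lagoon trap" → head "trap", modifier "lagoon".
So the structure is [[island [canyon [mountain brass]]] [lagoon trap]].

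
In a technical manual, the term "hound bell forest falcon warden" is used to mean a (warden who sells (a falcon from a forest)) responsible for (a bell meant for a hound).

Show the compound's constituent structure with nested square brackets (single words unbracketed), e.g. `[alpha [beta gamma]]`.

[[hound bell] [[forest falcon] warden]]

The outermost head in the paraphrase is "warden" (specifically "forest falcon warden"), modified by "hound bell".
Within "hound bell", the head is "bell" and the modifier is "hound".
Within "forest falcon warden", the head is "warden" and the modifier is "forest falcon".
Within "forest falcon", the head is "falcon" and the modifier is "forest".
Putting it together: [[hound bell] [[forest falcon] warden]].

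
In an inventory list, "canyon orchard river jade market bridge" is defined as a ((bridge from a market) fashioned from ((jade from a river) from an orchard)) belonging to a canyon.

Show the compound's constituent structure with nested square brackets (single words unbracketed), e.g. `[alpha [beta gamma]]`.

[canyon [[orchard [river jade]] [market bridge]]]

At the top level: head "bridge" (specifically "orchard river jade market bridge"); modifier "canyon".
Inside "orchard river jade market bridge": head "bridge" (specifically "market bridge"), modifier "orchard river jade".
Inside "orchard river jade": head "jade" (specifically "river jade"), modifier "orchard".
Inside "river jade": head "jade", modifier "river".
Inside "market bridge": head "bridge", modifier "market".
So the structure is [canyon [[orchard [river jade]] [market bridge]]].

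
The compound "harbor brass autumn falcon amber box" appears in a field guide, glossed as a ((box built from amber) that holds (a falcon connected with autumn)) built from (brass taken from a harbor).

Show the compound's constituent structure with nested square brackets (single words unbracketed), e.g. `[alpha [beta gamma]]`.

[[harbor brass] [[autumn falcon] [amber box]]]

The outermost head in the paraphrase is "box" (specifically "autumn falcon amber box"), modified by "harbor brass".
"harbor brass" → head "brass", modifier "harbor".
"autumn falcon amber box" → head "box" (specifically "amber box"), modifier "autumn falcon".
"autumn falcon" → head "falcon", modifier "autumn".
"amber box" → head "box", modifier "amber".
So the structure is [[harbor brass] [[autumn falcon] [amber box]]].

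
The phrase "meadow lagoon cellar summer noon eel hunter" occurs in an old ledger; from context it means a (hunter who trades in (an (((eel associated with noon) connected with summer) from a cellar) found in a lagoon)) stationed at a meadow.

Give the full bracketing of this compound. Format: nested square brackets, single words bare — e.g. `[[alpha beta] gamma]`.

The outermost head in the paraphrase is "hunter" (specifically "lagoon cellar summer noon eel hunter"), modified by "meadow".
"lagoon cellar summer noon eel hunter" → head "hunter", modifier "lagoon cellar summer noon eel".
"lagoon cellar summer noon eel" → head "eel" (specifically "cellar summer noon eel"), modifier "lagoon".
"cellar summer noon eel" → head "eel" (specifically "summer noon eel"), modifier "cellar".
"summer noon eel" → head "eel" (specifically "noon eel"), modifier "summer".
"noon eel" → head "eel", modifier "noon".
Assembled: [meadow [[lagoon [cellar [summer [noon eel]]]] hunter]].

[meadow [[lagoon [cellar [summer [noon eel]]]] hunter]]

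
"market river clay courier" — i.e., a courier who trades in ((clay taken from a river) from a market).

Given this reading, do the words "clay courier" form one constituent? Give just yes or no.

no

The top-level split is [market river clay] [courier]; the full structure is [[market [river clay]] courier].
"clay courier" straddles a constituent boundary, so it is not a single unit.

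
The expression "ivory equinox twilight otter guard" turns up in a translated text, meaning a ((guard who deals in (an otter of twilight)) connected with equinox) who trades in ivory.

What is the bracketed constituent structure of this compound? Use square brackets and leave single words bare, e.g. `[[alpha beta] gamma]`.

[ivory [equinox [[twilight otter] guard]]]

Whole compound: head "guard" (specifically "equinox twilight otter guard"), modifier "ivory".
Inside "equinox twilight otter guard": head "guard" (specifically "twilight otter guard"), modifier "equinox".
Inside "twilight otter guard": head "guard", modifier "twilight otter".
Inside "twilight otter": head "otter", modifier "twilight".
Assembled: [ivory [equinox [[twilight otter] guard]]].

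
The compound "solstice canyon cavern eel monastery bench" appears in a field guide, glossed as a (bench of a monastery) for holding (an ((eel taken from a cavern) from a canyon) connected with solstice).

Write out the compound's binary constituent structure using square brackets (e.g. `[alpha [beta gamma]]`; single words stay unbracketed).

Overall it is a kind of bench (specifically "monastery bench"); the modifier is "solstice canyon cavern eel".
"solstice canyon cavern eel" → head "eel" (specifically "canyon cavern eel"), modifier "solstice".
"canyon cavern eel" → head "eel" (specifically "cavern eel"), modifier "canyon".
"cavern eel" → head "eel", modifier "cavern".
"monastery bench" → head "bench", modifier "monastery".
Assembled: [[solstice [canyon [cavern eel]]] [monastery bench]].

[[solstice [canyon [cavern eel]]] [monastery bench]]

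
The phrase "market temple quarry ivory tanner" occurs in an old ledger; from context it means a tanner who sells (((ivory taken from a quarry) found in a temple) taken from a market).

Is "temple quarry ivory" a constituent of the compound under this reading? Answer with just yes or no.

The paraphrase groups the words so that "temple quarry ivory" is one unit: it corresponds to a single parenthesized sub-phrase.
The full structure is [[market [temple [quarry ivory]]] tanner], in which [temple quarry ivory] is a constituent.

yes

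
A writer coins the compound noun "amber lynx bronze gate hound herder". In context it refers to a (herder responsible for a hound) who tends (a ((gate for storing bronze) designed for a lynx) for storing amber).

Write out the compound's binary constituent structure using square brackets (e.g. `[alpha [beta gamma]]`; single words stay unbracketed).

At the top level: head "herder" (specifically "hound herder"); modifier "amber lynx bronze gate".
"amber lynx bronze gate" → head "gate" (specifically "lynx bronze gate"), modifier "amber".
"lynx bronze gate" → head "gate" (specifically "bronze gate"), modifier "lynx".
"bronze gate" → head "gate", modifier "bronze".
"hound herder" → head "herder", modifier "hound".
Putting it together: [[amber [lynx [bronze gate]]] [hound herder]].

[[amber [lynx [bronze gate]]] [hound herder]]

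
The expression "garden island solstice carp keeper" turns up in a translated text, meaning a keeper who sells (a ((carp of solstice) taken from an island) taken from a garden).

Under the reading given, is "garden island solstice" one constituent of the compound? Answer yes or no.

The top-level split is [garden island solstice carp] [keeper]; the full structure is [[garden [island [solstice carp]]] keeper].
"garden island solstice" straddles a constituent boundary, so it is not a single unit.

no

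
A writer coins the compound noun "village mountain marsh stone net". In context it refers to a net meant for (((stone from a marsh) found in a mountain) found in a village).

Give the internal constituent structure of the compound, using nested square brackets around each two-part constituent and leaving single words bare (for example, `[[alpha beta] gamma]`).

Overall it is a kind of net; the modifier is "village mountain marsh stone".
"village mountain marsh stone" → head "stone" (specifically "mountain marsh stone"), modifier "village".
"mountain marsh stone" → head "stone" (specifically "marsh stone"), modifier "mountain".
"marsh stone" → head "stone", modifier "marsh".
Assembled: [[village [mountain [marsh stone]]] net].

[[village [mountain [marsh stone]]] net]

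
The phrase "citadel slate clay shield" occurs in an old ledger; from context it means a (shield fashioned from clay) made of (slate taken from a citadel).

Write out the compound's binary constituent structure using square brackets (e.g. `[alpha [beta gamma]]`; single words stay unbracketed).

[[citadel slate] [clay shield]]

The outermost head in the paraphrase is "shield" (specifically "clay shield"), modified by "citadel slate".
Inside "citadel slate": head "slate", modifier "citadel".
Inside "clay shield": head "shield", modifier "clay".
Assembled: [[citadel slate] [clay shield]].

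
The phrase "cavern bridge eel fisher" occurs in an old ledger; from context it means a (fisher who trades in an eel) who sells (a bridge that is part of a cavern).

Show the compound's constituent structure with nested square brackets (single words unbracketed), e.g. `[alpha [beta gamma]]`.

Whole compound: head "fisher" (specifically "eel fisher"), modifier "cavern bridge".
"cavern bridge" → head "bridge", modifier "cavern".
"eel fisher" → head "fisher", modifier "eel".
Assembled: [[cavern bridge] [eel fisher]].

[[cavern bridge] [eel fisher]]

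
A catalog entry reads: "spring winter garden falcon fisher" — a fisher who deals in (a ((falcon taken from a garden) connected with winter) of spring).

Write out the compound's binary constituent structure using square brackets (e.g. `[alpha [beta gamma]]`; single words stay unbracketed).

[[spring [winter [garden falcon]]] fisher]

Whole compound: head "fisher", modifier "spring winter garden falcon".
"spring winter garden falcon" → head "falcon" (specifically "winter garden falcon"), modifier "spring".
"winter garden falcon" → head "falcon" (specifically "garden falcon"), modifier "winter".
"garden falcon" → head "falcon", modifier "garden".
So the structure is [[spring [winter [garden falcon]]] fisher].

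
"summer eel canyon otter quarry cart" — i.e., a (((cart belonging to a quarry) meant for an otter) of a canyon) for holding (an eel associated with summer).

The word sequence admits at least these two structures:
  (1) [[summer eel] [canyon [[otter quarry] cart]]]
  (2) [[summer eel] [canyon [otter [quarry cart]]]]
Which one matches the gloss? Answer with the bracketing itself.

The paraphrase's head is the "cart" part ("canyon otter quarry cart"); its modifier is "summer eel".
That top-level split, carried through the inner groups, gives [[summer eel] [canyon [otter [quarry cart]]]].

[[summer eel] [canyon [otter [quarry cart]]]]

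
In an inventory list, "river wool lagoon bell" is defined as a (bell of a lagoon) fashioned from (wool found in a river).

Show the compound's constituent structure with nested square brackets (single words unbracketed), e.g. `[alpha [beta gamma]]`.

[[river wool] [lagoon bell]]

The outermost head in the paraphrase is "bell" (specifically "lagoon bell"), modified by "river wool".
Inside "river wool": head "wool", modifier "river".
Inside "lagoon bell": head "bell", modifier "lagoon".
So the structure is [[river wool] [lagoon bell]].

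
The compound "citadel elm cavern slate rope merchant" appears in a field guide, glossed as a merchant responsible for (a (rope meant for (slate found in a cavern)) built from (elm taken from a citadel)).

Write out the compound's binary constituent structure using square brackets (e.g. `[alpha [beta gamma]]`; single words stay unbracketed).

[[[citadel elm] [[cavern slate] rope]] merchant]

Whole compound: head "merchant", modifier "citadel elm cavern slate rope".
Inside "citadel elm cavern slate rope": head "rope" (specifically "cavern slate rope"), modifier "citadel elm".
Inside "citadel elm": head "elm", modifier "citadel".
Inside "cavern slate rope": head "rope", modifier "cavern slate".
Inside "cavern slate": head "slate", modifier "cavern".
Assembled: [[[citadel elm] [[cavern slate] rope]] merchant].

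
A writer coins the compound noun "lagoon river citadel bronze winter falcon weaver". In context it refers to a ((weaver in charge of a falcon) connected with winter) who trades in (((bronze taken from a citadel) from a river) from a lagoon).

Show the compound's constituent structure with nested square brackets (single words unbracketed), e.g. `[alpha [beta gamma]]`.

At the top level: head "weaver" (specifically "winter falcon weaver"); modifier "lagoon river citadel bronze".
Within "lagoon river citadel bronze", the head is "bronze" (specifically "river citadel bronze") and the modifier is "lagoon".
Within "river citadel bronze", the head is "bronze" (specifically "citadel bronze") and the modifier is "river".
Within "citadel bronze", the head is "bronze" and the modifier is "citadel".
Within "winter falcon weaver", the head is "weaver" (specifically "falcon weaver") and the modifier is "winter".
Within "falcon weaver", the head is "weaver" and the modifier is "falcon".
Putting it together: [[lagoon [river [citadel bronze]]] [winter [falcon weaver]]].

[[lagoon [river [citadel bronze]]] [winter [falcon weaver]]]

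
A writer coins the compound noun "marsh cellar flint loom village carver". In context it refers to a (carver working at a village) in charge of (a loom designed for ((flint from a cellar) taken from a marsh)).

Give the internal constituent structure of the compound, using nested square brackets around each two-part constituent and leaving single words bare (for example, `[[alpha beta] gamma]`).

[[[marsh [cellar flint]] loom] [village carver]]

Overall it is a kind of carver (specifically "village carver"); the modifier is "marsh cellar flint loom".
Within "marsh cellar flint loom", the head is "loom" and the modifier is "marsh cellar flint".
Within "marsh cellar flint", the head is "flint" (specifically "cellar flint") and the modifier is "marsh".
Within "cellar flint", the head is "flint" and the modifier is "cellar".
Within "village carver", the head is "carver" and the modifier is "village".
So the structure is [[[marsh [cellar flint]] loom] [village carver]].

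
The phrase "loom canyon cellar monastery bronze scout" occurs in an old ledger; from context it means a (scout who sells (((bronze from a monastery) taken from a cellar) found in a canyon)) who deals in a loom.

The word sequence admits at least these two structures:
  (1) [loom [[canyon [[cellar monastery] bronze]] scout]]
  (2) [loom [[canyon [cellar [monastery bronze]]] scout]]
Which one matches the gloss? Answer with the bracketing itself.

[loom [[canyon [cellar [monastery bronze]]] scout]]

The paraphrase's head is the "scout" part ("canyon cellar monastery bronze scout"); its modifier is "loom".
That top-level split, carried through the inner groups, gives [loom [[canyon [cellar [monastery bronze]]] scout]].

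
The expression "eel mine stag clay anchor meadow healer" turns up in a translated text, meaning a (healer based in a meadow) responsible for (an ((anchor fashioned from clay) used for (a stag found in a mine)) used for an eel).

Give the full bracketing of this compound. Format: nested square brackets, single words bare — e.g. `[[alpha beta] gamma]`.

[[eel [[mine stag] [clay anchor]]] [meadow healer]]

At the top level: head "healer" (specifically "meadow healer"); modifier "eel mine stag clay anchor".
Inside "eel mine stag clay anchor": head "anchor" (specifically "mine stag clay anchor"), modifier "eel".
Inside "mine stag clay anchor": head "anchor" (specifically "clay anchor"), modifier "mine stag".
Inside "mine stag": head "stag", modifier "mine".
Inside "clay anchor": head "anchor", modifier "clay".
Inside "meadow healer": head "healer", modifier "meadow".
Assembled: [[eel [[mine stag] [clay anchor]]] [meadow healer]].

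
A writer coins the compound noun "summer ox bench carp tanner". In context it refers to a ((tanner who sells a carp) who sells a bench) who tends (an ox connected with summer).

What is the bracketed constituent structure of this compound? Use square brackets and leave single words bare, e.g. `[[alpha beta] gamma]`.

[[summer ox] [bench [carp tanner]]]

Whole compound: head "tanner" (specifically "bench carp tanner"), modifier "summer ox".
"summer ox" → head "ox", modifier "summer".
"bench carp tanner" → head "tanner" (specifically "carp tanner"), modifier "bench".
"carp tanner" → head "tanner", modifier "carp".
Assembled: [[summer ox] [bench [carp tanner]]].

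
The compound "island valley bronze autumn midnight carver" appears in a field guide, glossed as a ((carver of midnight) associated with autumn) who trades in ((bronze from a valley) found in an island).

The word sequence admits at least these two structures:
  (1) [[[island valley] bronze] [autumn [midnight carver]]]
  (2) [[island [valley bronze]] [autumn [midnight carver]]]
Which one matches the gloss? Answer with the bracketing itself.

The paraphrase's head is the "carver" part ("autumn midnight carver"); its modifier is "island valley bronze".
That top-level split, carried through the inner groups, gives [[island [valley bronze]] [autumn [midnight carver]]].

[[island [valley bronze]] [autumn [midnight carver]]]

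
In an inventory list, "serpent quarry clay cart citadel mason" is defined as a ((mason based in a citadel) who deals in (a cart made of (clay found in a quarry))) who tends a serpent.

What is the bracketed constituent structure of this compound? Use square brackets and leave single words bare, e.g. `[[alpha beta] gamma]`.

Whole compound: head "mason" (specifically "quarry clay cart citadel mason"), modifier "serpent".
"quarry clay cart citadel mason" → head "mason" (specifically "citadel mason"), modifier "quarry clay cart".
"quarry clay cart" → head "cart", modifier "quarry clay".
"quarry clay" → head "clay", modifier "quarry".
"citadel mason" → head "mason", modifier "citadel".
So the structure is [serpent [[[quarry clay] cart] [citadel mason]]].

[serpent [[[quarry clay] cart] [citadel mason]]]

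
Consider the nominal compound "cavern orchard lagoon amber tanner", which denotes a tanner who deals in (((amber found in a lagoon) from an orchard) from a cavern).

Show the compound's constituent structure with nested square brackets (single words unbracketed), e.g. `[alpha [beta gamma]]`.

[[cavern [orchard [lagoon amber]]] tanner]

Overall it is a kind of tanner; the modifier is "cavern orchard lagoon amber".
"cavern orchard lagoon amber" → head "amber" (specifically "orchard lagoon amber"), modifier "cavern".
"orchard lagoon amber" → head "amber" (specifically "lagoon amber"), modifier "orchard".
"lagoon amber" → head "amber", modifier "lagoon".
So the structure is [[cavern [orchard [lagoon amber]]] tanner].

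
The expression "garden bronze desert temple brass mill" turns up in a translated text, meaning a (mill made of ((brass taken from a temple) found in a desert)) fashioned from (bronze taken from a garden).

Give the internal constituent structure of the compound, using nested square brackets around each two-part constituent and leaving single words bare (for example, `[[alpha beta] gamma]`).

[[garden bronze] [[desert [temple brass]] mill]]

Overall it is a kind of mill (specifically "desert temple brass mill"); the modifier is "garden bronze".
"garden bronze" → head "bronze", modifier "garden".
"desert temple brass mill" → head "mill", modifier "desert temple brass".
"desert temple brass" → head "brass" (specifically "temple brass"), modifier "desert".
"temple brass" → head "brass", modifier "temple".
Assembled: [[garden bronze] [[desert [temple brass]] mill]].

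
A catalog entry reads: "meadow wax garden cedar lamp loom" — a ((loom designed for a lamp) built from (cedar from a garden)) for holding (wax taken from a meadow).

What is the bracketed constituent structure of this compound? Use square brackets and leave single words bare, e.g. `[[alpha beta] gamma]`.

Whole compound: head "loom" (specifically "garden cedar lamp loom"), modifier "meadow wax".
Within "meadow wax", the head is "wax" and the modifier is "meadow".
Within "garden cedar lamp loom", the head is "loom" (specifically "lamp loom") and the modifier is "garden cedar".
Within "garden cedar", the head is "cedar" and the modifier is "garden".
Within "lamp loom", the head is "loom" and the modifier is "lamp".
Assembled: [[meadow wax] [[garden cedar] [lamp loom]]].

[[meadow wax] [[garden cedar] [lamp loom]]]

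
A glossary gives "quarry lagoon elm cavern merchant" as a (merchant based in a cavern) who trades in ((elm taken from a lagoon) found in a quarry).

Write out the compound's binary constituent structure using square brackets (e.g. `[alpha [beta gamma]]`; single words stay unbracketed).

[[quarry [lagoon elm]] [cavern merchant]]

Whole compound: head "merchant" (specifically "cavern merchant"), modifier "quarry lagoon elm".
"quarry lagoon elm" → head "elm" (specifically "lagoon elm"), modifier "quarry".
"lagoon elm" → head "elm", modifier "lagoon".
"cavern merchant" → head "merchant", modifier "cavern".
So the structure is [[quarry [lagoon elm]] [cavern merchant]].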